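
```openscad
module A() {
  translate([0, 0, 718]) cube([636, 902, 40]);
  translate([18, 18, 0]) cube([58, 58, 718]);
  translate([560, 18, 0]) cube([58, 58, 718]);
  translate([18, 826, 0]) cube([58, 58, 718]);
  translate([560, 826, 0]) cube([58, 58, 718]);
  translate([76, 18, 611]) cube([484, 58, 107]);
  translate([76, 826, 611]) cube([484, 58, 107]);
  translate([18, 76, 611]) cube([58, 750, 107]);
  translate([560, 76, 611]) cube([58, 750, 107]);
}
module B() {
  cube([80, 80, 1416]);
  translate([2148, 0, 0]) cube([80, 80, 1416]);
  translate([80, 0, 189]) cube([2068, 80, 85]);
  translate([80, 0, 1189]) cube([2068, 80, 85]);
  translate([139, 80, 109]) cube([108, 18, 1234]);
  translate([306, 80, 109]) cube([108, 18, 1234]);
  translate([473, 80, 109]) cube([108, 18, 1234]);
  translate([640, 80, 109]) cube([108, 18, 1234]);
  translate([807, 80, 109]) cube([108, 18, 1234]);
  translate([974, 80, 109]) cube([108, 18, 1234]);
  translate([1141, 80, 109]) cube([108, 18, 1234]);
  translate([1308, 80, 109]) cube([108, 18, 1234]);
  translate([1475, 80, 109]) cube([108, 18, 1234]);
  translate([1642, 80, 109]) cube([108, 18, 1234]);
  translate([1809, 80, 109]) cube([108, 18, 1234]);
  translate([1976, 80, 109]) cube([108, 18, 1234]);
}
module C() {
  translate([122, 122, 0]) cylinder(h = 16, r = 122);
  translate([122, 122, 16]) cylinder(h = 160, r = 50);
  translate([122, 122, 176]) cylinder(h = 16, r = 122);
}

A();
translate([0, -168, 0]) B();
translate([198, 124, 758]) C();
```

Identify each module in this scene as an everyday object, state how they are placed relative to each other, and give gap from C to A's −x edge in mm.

The spool's min-x is at 198; the table's min-x is 0; gap = 198 mm.

A is a table. B is a fence section. C is a spool. The fence section is on the floor beside the table on its −y side. The spool is on top of the table. The gap from the spool to the table's −x edge is 198 mm.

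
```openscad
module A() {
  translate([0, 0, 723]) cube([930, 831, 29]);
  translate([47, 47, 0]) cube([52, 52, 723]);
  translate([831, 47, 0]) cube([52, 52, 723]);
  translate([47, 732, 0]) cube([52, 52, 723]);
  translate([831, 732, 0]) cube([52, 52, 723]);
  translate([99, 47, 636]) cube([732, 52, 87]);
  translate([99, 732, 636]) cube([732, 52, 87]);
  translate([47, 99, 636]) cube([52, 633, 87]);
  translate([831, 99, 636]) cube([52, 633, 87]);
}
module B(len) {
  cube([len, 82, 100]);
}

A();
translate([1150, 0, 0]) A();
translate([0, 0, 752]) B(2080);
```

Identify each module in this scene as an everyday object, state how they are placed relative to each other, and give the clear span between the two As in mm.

Second table starts at x = 1150; first ends at x = 930; clear span = 1150 − 930 = 220 mm.

A is a table. B is a beam. A beam spans the tops of two tables. The clear span between the two tables is 220 mm.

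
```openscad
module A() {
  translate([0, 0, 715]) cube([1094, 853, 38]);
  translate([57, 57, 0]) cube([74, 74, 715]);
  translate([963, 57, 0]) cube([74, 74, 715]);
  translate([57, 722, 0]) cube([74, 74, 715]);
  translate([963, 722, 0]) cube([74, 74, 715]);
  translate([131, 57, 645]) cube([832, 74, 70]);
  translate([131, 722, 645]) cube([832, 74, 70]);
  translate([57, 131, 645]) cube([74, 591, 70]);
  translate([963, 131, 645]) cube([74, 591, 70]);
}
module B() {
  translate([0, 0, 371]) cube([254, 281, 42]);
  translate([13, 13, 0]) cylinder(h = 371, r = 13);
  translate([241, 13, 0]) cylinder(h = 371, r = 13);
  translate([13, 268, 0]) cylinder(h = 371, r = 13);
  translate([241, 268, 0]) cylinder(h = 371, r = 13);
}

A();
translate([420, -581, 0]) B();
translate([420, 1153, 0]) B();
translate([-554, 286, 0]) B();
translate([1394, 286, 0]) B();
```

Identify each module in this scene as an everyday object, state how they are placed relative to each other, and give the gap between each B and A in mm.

A is a table. B is a stool. Four stools sit around the table at the −y, +y, −x, +x sides. The gap between each stool and the table is 300 mm.

Each stool's nearest face is 300 mm from the table's bounding box.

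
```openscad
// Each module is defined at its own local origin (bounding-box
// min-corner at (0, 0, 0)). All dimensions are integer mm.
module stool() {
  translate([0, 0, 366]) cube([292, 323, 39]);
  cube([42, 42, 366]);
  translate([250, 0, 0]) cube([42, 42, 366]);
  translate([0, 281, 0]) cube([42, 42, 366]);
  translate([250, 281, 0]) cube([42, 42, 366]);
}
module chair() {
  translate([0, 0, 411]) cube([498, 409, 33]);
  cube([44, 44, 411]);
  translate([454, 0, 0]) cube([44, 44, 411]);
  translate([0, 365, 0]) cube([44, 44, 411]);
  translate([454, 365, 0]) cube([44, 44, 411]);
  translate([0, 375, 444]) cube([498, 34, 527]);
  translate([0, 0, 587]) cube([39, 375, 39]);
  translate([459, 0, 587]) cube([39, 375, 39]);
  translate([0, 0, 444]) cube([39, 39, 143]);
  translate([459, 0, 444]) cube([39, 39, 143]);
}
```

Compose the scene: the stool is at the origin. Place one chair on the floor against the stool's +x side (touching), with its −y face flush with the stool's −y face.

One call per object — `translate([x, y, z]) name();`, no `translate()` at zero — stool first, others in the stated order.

stool();
translate([292, 0, 0]) chair();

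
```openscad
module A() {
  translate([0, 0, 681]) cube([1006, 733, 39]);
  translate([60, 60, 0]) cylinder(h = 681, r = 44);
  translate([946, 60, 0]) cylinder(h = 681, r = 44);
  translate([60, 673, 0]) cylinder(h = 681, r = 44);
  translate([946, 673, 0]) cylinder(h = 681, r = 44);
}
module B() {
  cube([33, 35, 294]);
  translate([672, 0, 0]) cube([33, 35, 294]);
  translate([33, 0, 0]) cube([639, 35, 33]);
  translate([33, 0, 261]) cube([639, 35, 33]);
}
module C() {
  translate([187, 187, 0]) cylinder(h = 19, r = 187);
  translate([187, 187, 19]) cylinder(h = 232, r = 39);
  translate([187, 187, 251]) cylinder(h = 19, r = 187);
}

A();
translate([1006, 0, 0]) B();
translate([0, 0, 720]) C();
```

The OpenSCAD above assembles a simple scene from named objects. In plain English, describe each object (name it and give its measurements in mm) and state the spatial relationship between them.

A is a table: top 1006 mm (x) × 733 mm (y), 39 mm thick, upper face at z = 720 mm, on four round legs of 88 mm diameter, each leg's bounding box inset 16 mm from the nearest pair of top edges, running from z = 0 to the bottom of the top.

B is a rectangular picture frame lying in the x–z plane (depth along y). The opening is 639 mm wide (x) by 228 mm tall (z), surrounded by a border 33 mm wide on all four sides. The frame is 35 mm deep and is made of two full-height vertical stiles with two horizontal rails fitted between them.

C is a spool: two coaxial disc flanges of radius 187 mm and thickness 19 mm, joined by a core cylinder of radius 39 mm and height 232 mm. The lower flange rests on z = 0 and the three cylinders share a vertical axis.

The picture frame is against the table's +x side, with their −y faces flush. The spool is on top of the table.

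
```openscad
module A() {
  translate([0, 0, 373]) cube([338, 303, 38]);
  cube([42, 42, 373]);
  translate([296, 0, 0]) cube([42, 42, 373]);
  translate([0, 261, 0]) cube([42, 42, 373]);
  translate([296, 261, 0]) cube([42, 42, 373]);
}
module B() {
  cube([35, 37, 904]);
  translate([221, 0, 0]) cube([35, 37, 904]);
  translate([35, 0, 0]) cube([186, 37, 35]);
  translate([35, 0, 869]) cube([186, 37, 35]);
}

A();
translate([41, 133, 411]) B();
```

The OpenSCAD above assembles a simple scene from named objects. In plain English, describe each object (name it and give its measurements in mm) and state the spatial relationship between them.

A is a four-legged stool. The seat is a 338×303×38 mm slab whose top surface is at z = 411 mm; four square legs, each 42×42 mm in cross-section, run from the floor (z = 0) to the underside of the seat, each flush with a corner of the seat.

B is a rectangular picture frame lying in the x–z plane (depth along y). The opening is 186 mm wide (x) by 834 mm tall (z), surrounded by a border 35 mm wide on all four sides. The frame is 37 mm deep and is made of two full-height vertical stiles with two horizontal rails fitted between them.

The picture frame is on top of the stool, centred.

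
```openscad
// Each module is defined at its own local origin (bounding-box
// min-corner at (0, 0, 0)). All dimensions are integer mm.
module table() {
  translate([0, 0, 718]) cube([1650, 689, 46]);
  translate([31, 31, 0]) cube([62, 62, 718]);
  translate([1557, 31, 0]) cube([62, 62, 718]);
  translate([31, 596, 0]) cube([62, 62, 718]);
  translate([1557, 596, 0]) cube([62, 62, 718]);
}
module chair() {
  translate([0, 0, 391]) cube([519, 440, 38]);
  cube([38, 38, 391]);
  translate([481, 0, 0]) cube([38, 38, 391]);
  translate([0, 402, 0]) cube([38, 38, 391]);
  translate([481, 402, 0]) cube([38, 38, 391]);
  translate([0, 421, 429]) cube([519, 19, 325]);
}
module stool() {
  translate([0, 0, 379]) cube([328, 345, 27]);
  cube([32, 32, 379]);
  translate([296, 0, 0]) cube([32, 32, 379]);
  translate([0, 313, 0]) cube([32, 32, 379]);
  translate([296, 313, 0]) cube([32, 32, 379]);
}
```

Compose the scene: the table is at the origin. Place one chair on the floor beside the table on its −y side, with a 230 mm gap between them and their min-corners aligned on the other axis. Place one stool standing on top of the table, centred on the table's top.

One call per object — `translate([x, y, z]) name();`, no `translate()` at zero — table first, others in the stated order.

table();
translate([0, -670, 0]) chair();
translate([661, 172, 764]) stool();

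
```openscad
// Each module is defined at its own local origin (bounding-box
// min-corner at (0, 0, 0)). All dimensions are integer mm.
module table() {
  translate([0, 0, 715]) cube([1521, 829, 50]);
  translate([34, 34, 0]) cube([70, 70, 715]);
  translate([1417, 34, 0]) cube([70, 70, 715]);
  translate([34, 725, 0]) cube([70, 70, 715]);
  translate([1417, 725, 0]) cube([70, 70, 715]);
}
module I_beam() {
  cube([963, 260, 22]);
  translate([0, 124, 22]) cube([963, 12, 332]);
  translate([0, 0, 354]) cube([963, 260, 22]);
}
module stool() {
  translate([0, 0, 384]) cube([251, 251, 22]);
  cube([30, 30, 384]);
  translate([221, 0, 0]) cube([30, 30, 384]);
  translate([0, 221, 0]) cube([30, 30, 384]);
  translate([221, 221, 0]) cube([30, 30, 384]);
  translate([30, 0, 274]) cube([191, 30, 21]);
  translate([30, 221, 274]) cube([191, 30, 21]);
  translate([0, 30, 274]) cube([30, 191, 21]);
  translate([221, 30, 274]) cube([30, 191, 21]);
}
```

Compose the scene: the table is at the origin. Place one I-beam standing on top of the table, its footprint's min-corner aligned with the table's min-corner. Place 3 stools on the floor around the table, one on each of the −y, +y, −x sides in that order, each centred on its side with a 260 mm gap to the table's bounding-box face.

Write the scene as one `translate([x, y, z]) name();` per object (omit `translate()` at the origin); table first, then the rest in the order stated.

table();
translate([0, 0, 765]) I_beam();
translate([635, -511, 0]) stool();
translate([635, 1089, 0]) stool();
translate([-511, 289, 0]) stool();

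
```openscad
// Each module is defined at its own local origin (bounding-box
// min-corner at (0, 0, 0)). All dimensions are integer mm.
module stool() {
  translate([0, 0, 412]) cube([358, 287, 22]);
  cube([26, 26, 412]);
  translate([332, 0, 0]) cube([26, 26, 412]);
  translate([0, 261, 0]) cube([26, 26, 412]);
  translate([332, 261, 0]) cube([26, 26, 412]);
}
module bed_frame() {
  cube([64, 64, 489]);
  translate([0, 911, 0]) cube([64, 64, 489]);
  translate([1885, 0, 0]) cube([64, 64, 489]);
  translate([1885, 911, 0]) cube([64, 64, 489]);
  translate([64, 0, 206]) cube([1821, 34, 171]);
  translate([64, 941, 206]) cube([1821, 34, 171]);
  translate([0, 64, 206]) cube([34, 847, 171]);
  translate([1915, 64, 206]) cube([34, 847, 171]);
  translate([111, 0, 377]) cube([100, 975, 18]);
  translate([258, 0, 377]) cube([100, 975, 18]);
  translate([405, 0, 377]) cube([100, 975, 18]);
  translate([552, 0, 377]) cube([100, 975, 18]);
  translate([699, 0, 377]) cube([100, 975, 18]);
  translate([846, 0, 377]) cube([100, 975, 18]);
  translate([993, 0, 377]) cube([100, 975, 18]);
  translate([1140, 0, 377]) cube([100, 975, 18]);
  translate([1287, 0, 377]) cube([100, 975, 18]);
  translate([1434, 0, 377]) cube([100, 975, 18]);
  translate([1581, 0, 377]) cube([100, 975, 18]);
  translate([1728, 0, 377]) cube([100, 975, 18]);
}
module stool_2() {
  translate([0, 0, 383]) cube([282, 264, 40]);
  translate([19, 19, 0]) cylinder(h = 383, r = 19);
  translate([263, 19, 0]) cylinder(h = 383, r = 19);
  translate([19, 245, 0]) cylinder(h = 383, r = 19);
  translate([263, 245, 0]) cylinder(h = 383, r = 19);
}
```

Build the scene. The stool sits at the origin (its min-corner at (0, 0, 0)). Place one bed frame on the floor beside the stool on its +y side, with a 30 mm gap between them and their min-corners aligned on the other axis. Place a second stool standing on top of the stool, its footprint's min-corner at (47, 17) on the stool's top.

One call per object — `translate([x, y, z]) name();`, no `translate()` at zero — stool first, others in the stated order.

stool();
translate([0, 317, 0]) bed_frame();
translate([47, 17, 434]) stool_2();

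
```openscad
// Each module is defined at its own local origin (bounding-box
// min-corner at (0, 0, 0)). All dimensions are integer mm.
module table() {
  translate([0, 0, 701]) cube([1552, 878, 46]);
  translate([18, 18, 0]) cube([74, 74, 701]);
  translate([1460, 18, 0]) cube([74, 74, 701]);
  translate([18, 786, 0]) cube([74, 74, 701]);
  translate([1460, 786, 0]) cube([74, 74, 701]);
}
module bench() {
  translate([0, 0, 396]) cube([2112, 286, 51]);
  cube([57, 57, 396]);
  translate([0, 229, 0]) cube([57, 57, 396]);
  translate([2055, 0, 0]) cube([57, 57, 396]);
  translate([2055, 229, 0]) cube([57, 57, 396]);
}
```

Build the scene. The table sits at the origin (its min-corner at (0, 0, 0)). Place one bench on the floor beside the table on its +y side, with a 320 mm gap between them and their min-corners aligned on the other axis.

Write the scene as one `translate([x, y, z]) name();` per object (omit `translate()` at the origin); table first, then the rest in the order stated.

table();
translate([0, 1198, 0]) bench();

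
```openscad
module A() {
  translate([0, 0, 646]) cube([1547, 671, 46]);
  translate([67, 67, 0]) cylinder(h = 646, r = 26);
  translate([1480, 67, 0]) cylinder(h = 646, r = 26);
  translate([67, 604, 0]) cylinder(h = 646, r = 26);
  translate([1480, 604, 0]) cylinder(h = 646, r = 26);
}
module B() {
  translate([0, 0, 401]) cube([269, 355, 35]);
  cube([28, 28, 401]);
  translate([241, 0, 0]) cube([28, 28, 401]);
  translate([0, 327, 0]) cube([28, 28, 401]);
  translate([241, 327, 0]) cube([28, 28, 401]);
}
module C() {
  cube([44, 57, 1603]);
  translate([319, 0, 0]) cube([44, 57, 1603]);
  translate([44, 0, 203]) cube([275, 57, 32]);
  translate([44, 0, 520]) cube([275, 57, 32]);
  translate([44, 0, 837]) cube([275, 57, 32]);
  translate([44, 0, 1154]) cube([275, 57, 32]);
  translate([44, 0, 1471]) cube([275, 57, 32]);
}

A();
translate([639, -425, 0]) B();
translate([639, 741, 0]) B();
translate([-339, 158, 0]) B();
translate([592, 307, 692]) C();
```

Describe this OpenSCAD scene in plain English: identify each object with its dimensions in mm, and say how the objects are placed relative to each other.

A is a table with a 1547×671 mm rectangular top, 46 mm thick, top surface at z = 692 mm, supported by four round legs of 52 mm diameter, each leg's bounding box inset 41 mm from the nearest pair of top edges, running from the floor.

B is a four-legged stool. The seat is 269×355 mm, 35 mm thick, top at z = 436 mm. It stands on four square legs, each 28×28 mm in cross-section, from z = 0 to the seat underside, each flush with a corner of the seat.

C is a wooden ladder with two side rails of 44×57 mm section and 1603 mm height, set 363 mm apart overall. Between them run 5 rectangular rungs (57 mm deep, 32 mm thick), front faces flush with the rails' −y face. The bottom of the first rung is 203 mm above the floor and each subsequent rung is 317 mm higher than the one below.

Three stools sit around the table at the −y, +y, −x sides. The ladder is on top of the table, centred.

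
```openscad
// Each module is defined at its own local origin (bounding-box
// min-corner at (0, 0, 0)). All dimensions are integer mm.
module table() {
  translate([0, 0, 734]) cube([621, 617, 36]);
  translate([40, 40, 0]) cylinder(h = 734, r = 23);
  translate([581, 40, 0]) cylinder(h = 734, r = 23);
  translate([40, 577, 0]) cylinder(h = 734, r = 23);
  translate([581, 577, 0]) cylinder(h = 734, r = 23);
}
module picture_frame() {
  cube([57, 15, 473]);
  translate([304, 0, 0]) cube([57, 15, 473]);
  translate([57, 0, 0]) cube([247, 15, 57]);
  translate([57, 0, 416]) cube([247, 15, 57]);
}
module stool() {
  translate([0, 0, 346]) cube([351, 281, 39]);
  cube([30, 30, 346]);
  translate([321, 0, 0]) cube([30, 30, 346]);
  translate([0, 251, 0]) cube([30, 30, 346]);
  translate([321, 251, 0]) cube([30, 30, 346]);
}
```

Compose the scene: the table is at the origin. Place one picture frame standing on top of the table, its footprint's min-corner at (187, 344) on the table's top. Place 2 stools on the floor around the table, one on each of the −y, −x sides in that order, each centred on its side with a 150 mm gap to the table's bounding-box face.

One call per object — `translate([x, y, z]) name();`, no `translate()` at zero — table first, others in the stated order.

table();
translate([187, 344, 770]) picture_frame();
translate([135, -431, 0]) stool();
translate([-501, 168, 0]) stool();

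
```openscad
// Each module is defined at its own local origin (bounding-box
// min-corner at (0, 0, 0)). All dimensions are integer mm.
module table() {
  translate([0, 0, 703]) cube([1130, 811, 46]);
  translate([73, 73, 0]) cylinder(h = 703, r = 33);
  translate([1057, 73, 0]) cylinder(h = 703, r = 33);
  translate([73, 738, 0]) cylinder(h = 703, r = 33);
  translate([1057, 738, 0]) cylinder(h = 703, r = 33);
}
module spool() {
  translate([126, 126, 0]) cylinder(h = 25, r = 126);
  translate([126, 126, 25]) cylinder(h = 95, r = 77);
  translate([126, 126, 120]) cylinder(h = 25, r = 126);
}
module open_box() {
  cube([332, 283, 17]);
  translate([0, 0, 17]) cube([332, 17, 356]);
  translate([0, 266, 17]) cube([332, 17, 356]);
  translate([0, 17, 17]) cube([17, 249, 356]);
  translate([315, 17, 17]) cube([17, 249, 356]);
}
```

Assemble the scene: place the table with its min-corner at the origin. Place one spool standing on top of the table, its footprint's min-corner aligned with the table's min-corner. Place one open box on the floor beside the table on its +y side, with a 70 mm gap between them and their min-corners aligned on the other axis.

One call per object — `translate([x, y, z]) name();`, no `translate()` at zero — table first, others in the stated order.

table();
translate([0, 0, 749]) spool();
translate([0, 881, 0]) open_box();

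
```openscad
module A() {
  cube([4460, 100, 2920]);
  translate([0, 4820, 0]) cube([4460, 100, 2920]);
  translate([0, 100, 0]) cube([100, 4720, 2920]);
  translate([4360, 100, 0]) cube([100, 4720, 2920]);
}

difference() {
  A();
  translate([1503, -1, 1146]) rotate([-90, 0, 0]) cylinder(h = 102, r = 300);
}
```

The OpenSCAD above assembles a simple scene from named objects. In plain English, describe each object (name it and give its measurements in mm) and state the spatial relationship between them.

A is the wall frame of a small rectangular building: four walls, each 2920 mm tall and 100 mm thick, enclosing a footprint 4460 mm (x) by 4920 mm (y) outside-to-outside, with no floor or roof. The front and back walls (the −y and +y sides) span the full width; the two side walls fit between them.

The house frame has a circular hole of radius 300 mm through its front wall, centred at (x = 1503, z = 1146).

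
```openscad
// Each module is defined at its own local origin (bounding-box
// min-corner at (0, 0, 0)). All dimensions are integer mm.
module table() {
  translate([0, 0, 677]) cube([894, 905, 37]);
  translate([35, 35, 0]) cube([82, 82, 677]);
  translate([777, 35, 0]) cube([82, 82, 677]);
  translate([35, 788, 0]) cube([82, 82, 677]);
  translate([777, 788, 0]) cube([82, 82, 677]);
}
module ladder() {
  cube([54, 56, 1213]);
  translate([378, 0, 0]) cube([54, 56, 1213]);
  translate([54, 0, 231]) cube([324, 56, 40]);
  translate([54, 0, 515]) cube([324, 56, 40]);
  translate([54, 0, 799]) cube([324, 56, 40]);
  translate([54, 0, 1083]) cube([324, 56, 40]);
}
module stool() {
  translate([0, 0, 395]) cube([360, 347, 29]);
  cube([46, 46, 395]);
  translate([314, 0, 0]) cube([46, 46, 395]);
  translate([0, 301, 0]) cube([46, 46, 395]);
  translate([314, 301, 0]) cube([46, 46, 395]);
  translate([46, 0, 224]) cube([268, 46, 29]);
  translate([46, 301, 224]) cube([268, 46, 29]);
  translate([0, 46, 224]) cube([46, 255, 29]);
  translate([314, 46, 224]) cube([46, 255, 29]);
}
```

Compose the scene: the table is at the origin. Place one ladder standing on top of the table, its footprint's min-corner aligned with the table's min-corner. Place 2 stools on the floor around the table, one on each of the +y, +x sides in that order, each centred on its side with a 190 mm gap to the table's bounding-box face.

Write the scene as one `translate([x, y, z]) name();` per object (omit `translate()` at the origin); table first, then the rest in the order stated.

table();
translate([0, 0, 714]) ladder();
translate([267, 1095, 0]) stool();
translate([1084, 279, 0]) stool();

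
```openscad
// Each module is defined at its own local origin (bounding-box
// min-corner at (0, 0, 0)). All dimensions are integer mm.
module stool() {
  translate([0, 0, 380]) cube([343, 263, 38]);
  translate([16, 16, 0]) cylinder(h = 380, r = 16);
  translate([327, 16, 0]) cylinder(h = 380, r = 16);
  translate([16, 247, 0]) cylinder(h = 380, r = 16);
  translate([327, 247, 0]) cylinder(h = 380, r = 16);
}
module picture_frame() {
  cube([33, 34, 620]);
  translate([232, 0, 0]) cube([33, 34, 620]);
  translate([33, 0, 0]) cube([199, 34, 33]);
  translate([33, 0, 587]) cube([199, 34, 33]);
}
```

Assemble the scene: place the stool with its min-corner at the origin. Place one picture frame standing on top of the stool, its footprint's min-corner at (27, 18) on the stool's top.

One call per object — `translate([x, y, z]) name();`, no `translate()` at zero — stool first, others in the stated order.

stool();
translate([27, 18, 418]) picture_frame();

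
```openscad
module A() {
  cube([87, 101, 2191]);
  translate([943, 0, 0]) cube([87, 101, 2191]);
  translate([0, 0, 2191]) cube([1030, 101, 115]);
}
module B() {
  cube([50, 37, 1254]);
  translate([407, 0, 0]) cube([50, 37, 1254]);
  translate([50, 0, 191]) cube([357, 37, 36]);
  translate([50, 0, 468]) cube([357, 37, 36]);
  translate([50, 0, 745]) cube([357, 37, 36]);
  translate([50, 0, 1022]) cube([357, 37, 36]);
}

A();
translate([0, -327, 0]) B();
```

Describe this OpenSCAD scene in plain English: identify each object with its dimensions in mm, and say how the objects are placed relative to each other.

A is a door frame. The clear opening is 856 mm wide and 2191 mm high. Two 87 mm wide jambs, 101 mm deep, stand either side of the opening from the floor to the top of the opening. A 115 mm thick head sits across the top of both jambs, spanning the full outside width of the frame.

B is a straight ladder. Two 50×37 mm vertical rails, 1254 mm tall, stand 457 mm apart (outside-to-outside) with their front faces coplanar on the −y side. 4 rungs, each 37 mm deep and 36 mm tall, span between the inner faces of the rails, front faces flush with the rails. The lowest rung's underside is at z = 191 mm and rungs are spaced 277 mm apart (underside to underside).

The ladder is on the floor beside the door frame on its −y side.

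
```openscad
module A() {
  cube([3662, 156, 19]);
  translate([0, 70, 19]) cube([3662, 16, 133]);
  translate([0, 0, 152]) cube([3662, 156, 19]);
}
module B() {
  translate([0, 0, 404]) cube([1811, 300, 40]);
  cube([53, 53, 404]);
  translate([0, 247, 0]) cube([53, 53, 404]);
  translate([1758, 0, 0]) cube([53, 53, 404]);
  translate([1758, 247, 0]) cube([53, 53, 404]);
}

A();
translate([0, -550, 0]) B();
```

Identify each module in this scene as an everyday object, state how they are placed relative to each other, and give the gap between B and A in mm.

A is an I-beam. B is a bench. The bench is on the floor beside the I-beam on its −y side. The gap between the bench and the I-beam is 250 mm.

The bench's nearest face is 250 mm from the I-beam's −y face.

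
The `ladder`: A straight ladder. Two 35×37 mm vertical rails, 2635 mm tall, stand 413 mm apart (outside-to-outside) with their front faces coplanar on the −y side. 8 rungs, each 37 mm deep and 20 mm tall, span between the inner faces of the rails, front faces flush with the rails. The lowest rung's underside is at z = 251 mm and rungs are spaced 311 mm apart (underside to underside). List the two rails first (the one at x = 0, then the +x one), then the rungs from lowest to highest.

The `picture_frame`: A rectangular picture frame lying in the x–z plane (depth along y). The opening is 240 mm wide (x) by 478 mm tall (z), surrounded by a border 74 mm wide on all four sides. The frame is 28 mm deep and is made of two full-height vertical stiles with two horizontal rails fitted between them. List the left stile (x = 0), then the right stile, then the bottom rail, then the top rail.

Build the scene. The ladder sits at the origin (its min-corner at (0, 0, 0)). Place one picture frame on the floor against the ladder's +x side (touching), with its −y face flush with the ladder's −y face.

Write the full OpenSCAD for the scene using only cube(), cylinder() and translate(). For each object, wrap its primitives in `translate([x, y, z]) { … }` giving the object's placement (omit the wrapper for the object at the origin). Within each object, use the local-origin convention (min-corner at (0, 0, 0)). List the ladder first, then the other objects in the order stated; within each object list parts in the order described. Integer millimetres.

cube([35, 37, 2635]);
translate([378, 0, 0]) cube([35, 37, 2635]);
translate([35, 0, 251]) cube([343, 37, 20]);
translate([35, 0, 562]) cube([343, 37, 20]);
translate([35, 0, 873]) cube([343, 37, 20]);
translate([35, 0, 1184]) cube([343, 37, 20]);
translate([35, 0, 1495]) cube([343, 37, 20]);
translate([35, 0, 1806]) cube([343, 37, 20]);
translate([35, 0, 2117]) cube([343, 37, 20]);
translate([35, 0, 2428]) cube([343, 37, 20]);
translate([413, 0, 0]) {
  cube([74, 28, 626]);
  translate([314, 0, 0]) cube([74, 28, 626]);
  translate([74, 0, 0]) cube([240, 28, 74]);
  translate([74, 0, 552]) cube([240, 28, 74]);
}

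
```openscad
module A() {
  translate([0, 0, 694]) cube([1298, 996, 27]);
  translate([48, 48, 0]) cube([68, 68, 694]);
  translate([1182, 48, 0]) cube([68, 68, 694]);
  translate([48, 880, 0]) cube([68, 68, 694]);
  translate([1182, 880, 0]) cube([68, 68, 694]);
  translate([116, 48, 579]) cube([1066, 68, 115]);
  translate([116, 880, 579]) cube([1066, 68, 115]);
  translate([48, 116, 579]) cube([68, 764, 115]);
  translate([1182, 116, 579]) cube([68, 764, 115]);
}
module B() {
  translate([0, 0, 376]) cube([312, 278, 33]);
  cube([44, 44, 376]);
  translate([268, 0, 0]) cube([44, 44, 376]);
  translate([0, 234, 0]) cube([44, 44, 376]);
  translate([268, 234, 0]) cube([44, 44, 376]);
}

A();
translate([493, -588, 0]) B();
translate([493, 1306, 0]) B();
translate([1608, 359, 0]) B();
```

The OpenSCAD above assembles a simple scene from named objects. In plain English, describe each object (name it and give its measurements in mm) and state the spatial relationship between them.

A is a table: top 1298 mm (x) × 996 mm (y), 27 mm thick, upper face at z = 721 mm, on four 68×68 mm square legs, each inset 48 mm from the nearest pair of top edges, running from z = 0 to the bottom of the top. Four apron rails, 68 mm thick and 115 mm tall, run between adjacent legs with their top edges flush with the underside of the top and their outer faces flush with the legs' outer faces.

B is a four-legged stool. The seat is 312×278 mm, 33 mm thick, top at z = 409 mm. It stands on four square legs, each 44×44 mm in cross-section, from z = 0 to the seat underside, each flush with a corner of the seat.

Three stools sit around the table at the −y, +y, +x sides.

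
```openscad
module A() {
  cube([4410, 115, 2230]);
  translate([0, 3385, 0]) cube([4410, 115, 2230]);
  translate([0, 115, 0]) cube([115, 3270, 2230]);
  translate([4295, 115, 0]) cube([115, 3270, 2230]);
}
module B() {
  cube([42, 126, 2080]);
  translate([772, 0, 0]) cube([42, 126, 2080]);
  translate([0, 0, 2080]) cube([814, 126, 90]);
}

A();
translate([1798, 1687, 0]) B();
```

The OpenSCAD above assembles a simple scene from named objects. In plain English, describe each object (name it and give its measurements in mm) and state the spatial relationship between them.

A is a box-shaped house frame (walls only): outside footprint 4410×3500 mm, wall height 2230 mm, wall thickness 115 mm. The two y-facing walls run the full x-width; the two x-facing walls fit between the inner faces of the y-facing walls.

B is a door frame. The clear opening is 730 mm wide and 2080 mm high. Two 42 mm wide jambs, 126 mm deep, stand either side of the opening from the floor to the top of the opening. A 90 mm thick head sits across the top of both jambs, spanning the full outside width of the frame.

The door frame sits inside the house frame, centred.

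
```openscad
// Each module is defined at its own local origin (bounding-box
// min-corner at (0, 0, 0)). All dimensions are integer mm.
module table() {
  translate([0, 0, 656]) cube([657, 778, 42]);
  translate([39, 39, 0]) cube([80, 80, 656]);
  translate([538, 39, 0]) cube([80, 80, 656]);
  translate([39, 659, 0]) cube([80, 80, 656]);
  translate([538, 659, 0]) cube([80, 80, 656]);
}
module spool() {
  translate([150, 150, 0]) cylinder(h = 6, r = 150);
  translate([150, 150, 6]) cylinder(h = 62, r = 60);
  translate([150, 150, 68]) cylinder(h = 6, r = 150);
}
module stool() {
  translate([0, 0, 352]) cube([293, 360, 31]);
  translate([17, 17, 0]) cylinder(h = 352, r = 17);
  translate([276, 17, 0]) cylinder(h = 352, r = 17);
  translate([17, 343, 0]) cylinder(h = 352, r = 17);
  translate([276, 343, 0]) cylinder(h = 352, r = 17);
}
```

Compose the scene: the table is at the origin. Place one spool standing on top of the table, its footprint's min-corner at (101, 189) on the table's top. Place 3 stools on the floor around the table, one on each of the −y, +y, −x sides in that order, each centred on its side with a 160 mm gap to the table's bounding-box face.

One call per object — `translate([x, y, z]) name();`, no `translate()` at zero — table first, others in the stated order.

table();
translate([101, 189, 698]) spool();
translate([182, -520, 0]) stool();
translate([182, 938, 0]) stool();
translate([-453, 209, 0]) stool();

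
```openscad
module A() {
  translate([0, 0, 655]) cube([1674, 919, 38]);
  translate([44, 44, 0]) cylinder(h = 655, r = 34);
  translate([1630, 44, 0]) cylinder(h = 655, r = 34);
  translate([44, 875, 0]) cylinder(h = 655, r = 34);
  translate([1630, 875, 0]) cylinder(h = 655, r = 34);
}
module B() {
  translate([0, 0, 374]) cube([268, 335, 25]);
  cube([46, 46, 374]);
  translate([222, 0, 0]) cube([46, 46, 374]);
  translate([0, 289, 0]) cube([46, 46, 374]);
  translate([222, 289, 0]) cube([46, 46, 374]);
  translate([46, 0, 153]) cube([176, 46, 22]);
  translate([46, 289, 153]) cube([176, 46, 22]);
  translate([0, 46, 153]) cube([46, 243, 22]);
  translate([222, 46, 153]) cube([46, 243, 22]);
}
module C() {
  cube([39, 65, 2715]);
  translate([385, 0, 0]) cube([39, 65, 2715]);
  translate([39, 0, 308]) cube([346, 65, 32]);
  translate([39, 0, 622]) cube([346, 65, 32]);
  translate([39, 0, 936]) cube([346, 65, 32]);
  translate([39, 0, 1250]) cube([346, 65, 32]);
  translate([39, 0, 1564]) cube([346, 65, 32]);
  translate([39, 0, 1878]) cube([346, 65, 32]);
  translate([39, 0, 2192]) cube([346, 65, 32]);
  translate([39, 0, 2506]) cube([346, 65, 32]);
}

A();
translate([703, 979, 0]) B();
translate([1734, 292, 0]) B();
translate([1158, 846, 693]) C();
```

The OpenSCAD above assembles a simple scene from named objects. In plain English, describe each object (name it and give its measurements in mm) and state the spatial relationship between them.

A is a table with a 1674×919 mm rectangular top, 38 mm thick, top surface at z = 693 mm, supported by four round legs of 68 mm diameter, each leg's bounding box inset 10 mm from the nearest pair of top edges, running from the floor.

B is a simple wooden stool: a rectangular seat 268 mm (x) by 335 mm (y), 25 mm thick, top face at z = 399 mm, on four square legs, each 46×46 mm in cross-section. The legs rest on z = 0, each flush with a corner of the seat. Four stretchers, 46 mm wide and 22 mm tall, connect adjacent legs with their undersides at z = 153 mm, each running between the inner faces of the legs it joins and aligned with the legs' outer faces on the other axis.

C is a wooden ladder with two side rails of 39×65 mm section and 2715 mm height, set 424 mm apart overall. Between them run 8 rectangular rungs (65 mm deep, 32 mm thick), front faces flush with the rails' −y face. The bottom of the first rung is 308 mm above the floor and each subsequent rung is 314 mm higher than the one below.

Two stools sit around the table at the +y, +x sides. The ladder is on top of the table.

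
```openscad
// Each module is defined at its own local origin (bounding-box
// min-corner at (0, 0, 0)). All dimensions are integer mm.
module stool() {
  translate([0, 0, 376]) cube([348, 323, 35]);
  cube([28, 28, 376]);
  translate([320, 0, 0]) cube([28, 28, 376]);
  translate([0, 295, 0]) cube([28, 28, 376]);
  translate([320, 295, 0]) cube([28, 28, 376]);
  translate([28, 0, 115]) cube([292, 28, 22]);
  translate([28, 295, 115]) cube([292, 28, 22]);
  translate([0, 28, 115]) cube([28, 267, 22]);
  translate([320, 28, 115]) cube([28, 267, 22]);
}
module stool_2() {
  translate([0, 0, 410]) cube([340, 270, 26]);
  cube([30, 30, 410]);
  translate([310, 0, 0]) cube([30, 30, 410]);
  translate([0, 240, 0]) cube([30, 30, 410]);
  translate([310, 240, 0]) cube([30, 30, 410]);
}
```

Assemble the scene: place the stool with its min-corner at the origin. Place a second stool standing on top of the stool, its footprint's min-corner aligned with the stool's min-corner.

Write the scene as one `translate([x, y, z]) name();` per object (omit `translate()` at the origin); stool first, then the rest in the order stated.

stool();
translate([0, 0, 411]) stool_2();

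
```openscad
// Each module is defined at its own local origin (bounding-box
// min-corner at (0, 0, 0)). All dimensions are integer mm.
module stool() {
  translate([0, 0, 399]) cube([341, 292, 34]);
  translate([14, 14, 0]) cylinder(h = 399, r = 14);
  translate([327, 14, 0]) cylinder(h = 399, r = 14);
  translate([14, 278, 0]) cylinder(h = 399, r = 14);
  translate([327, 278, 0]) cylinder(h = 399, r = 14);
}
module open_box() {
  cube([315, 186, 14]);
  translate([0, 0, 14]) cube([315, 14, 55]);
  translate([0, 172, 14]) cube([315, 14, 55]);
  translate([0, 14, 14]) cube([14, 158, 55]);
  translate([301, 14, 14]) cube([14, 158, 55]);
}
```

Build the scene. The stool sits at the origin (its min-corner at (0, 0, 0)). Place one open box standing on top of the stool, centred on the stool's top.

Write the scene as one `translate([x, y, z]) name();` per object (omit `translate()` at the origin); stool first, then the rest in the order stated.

stool();
translate([13, 53, 433]) open_box();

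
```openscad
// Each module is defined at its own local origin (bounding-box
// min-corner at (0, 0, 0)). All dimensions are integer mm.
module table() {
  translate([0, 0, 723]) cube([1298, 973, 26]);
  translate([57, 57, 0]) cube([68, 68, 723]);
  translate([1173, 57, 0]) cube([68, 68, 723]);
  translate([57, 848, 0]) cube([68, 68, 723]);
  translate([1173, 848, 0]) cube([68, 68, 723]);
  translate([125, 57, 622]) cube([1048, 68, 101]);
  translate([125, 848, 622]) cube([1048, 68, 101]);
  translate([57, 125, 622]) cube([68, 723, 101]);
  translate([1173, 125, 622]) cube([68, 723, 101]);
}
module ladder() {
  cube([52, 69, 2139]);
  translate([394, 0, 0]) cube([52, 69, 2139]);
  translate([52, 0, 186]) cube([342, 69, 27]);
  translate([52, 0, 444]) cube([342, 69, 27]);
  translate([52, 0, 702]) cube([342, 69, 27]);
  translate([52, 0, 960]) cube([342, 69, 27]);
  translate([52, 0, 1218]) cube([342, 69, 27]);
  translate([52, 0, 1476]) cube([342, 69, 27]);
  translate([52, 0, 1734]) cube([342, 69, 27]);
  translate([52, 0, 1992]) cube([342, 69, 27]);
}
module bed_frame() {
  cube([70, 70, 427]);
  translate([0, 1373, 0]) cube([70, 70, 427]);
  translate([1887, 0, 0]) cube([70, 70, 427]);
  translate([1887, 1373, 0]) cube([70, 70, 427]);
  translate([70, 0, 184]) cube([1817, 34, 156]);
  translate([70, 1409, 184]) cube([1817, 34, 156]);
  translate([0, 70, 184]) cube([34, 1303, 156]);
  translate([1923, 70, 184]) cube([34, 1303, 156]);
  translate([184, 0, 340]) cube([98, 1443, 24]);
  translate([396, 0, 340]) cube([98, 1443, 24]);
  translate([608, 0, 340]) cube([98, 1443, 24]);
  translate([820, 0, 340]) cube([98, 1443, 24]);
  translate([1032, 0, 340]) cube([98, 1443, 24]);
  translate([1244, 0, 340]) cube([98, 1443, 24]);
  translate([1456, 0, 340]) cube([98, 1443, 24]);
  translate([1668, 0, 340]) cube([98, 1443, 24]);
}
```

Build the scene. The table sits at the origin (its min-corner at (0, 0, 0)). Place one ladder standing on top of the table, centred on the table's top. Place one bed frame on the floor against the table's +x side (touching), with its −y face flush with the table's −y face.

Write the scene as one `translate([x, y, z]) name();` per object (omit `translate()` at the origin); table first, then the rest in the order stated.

table();
translate([426, 452, 749]) ladder();
translate([1298, 0, 0]) bed_frame();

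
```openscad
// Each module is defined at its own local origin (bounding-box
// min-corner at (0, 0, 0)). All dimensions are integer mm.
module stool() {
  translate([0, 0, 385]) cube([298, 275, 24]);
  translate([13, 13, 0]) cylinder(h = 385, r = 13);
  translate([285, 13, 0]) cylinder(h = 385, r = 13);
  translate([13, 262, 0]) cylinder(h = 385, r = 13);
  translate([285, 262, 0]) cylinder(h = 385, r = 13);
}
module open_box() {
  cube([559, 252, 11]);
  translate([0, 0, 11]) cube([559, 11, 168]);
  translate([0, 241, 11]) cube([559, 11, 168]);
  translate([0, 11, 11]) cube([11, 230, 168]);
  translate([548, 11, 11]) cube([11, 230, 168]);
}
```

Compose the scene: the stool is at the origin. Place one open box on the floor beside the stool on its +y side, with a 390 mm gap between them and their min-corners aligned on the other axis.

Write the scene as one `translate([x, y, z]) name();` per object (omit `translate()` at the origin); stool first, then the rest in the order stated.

stool();
translate([0, 665, 0]) open_box();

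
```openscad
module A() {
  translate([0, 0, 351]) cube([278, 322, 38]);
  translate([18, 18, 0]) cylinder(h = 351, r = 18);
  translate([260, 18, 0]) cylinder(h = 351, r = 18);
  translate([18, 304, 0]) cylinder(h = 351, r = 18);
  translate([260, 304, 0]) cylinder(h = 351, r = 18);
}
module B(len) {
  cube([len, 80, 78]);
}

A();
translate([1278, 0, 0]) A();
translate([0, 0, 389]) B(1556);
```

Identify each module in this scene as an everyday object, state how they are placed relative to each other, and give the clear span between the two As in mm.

Second stool starts at x = 1278; first ends at x = 278; clear span = 1278 − 278 = 1000 mm.

A is a stool. B is a beam. A beam spans the tops of two stools. The clear span between the two stools is 1000 mm.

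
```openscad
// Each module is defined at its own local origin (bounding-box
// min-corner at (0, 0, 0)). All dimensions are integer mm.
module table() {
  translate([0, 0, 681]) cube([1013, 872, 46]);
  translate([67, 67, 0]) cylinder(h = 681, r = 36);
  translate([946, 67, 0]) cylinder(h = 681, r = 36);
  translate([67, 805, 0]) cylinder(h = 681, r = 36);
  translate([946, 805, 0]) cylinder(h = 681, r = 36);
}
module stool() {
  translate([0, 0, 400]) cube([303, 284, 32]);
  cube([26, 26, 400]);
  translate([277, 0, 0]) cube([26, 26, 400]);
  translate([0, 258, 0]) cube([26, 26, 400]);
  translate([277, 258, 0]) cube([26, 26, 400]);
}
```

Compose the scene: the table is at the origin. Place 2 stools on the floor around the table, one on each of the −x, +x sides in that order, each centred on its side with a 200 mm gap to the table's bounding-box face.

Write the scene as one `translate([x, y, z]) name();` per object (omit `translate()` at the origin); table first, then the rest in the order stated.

table();
translate([-503, 294, 0]) stool();
translate([1213, 294, 0]) stool();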